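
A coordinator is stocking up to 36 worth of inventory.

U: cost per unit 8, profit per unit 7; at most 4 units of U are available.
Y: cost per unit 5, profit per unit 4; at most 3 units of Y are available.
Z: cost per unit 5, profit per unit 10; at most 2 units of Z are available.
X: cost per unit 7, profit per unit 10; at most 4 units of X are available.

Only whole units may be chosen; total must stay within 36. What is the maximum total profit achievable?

54

This is a bounded integer knapsack.
Z has the best ratio (10/5); taking only Z gives at most 2×10 = 20 (stopped by the supply cap of 2).
Mixing does better — 1×Y, 2×Z, and 3×X: cost 36 ≤ 36, profit 1·4 + 2·10 + 3·10 = 54.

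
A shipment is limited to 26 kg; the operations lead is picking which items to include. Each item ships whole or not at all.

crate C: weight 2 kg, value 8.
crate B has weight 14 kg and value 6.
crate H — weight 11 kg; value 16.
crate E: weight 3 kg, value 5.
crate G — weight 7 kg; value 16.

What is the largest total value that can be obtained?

Allowing fractional choices, the relaxed optimum would be about 46.3, but items are indivisible.
crate H + crate E + crate G: weight 11 + 3 + 7 = 21 ≤ 26, value 16 + 5 + 16 = 37.
crate C + crate H + crate G: weight 2 + 11 + 7 = 20 ≤ 26, value 8 + 16 + 16 = 40.
crate C + crate H + crate E + crate G: weight 2 + 11 + 3 + 7 = 23 ≤ 26, value 8 + 16 + 5 + 16 = 45.
Best is crate C, crate H, crate E, and crate G with total value 45.

45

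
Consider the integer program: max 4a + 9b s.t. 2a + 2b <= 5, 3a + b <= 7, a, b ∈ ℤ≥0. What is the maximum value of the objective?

18

(a,b)=(0,2): 2·0+2·2=4≤5, 3·0+1·2=2≤7, objective 18.
(a,b)=(1,1): 2·1+2·1=4≤5, 3·1+1·1=4≤7, objective 13.
(a,b)=(0,1): 2·0+2·1=2≤5, 3·0+1·1=1≤7, objective 9.
Maximum is 18 at (a,b)=(0,2).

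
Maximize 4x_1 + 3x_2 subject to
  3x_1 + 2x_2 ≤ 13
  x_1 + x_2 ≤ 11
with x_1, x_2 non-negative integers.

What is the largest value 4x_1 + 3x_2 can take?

19

Relaxing integrality, the LP optimum is 19.50 at (x_1,x_2) = (0, 6.5), which is not an integer point.
(x_1,x_2)=(1,5): 3·1+2·5=13≤13, 1·1+1·5=6≤11, objective 19.
(x_1,x_2)=(0,6): 3·0+2·6=12≤13, 1·0+1·6=6≤11, objective 18.
Maximum is 19 at (x_1,x_2)=(1,5).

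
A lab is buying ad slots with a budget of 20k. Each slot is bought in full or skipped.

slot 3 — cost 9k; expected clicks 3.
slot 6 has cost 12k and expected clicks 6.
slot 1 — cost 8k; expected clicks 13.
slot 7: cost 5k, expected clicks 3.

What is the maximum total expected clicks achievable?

Take slot 6 and slot 1: cost 12 + 8 = 20 ≤ 20, expected clicks 6 + 13 = 19.
No other feasible combination does better.

19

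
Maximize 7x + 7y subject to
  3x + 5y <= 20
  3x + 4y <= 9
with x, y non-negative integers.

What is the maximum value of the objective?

(x,y)=(3,0): 3·3+5·0=9≤20, 3·3+4·0=9≤9, objective 21.
(x,y)=(2,0): 3·2+5·0=6≤20, 3·2+4·0=6≤9, objective 14.
Maximum is 21 at (x,y)=(3,0).

21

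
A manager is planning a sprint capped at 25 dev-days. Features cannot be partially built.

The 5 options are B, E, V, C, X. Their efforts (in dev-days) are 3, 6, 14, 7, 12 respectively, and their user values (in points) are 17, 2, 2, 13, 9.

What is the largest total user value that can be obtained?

Take B, C, and X: effort 3 + 7 + 12 = 22 ≤ 25, user value 17 + 13 + 9 = 39.
No other feasible combination does better.

39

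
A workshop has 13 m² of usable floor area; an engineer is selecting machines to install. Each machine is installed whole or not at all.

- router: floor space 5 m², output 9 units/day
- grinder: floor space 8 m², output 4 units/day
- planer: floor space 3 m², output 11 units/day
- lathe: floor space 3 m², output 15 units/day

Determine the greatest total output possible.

35

This is a 0-1 knapsack instance.
Allowing fractional choices, the relaxed optimum would be about 36.0, but machines are indivisible.
router + planer + lathe: floor space 5 + 3 + 3 = 11 ≤ 13, output 9 + 11 + 15 = 35.
planer + lathe: floor space 3 + 3 = 6 ≤ 13, output 11 + 15 = 26.
Best is router, planer, and lathe with total output 35.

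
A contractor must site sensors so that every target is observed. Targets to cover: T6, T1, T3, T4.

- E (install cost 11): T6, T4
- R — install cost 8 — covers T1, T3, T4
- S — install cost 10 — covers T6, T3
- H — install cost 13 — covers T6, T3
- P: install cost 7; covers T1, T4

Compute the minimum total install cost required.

17

The greedy cost-per-new-target heuristic would pick R and S for 18, but a cheaper cover exists.
Choose S and P: together they cover T6, T1, T3, T4 — every target.
Total install cost: 10 + 7 = 17.
No cover costs less than 17.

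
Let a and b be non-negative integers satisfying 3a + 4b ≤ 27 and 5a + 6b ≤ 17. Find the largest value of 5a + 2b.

15

Relaxing integrality, the LP optimum is 17.00 at (a,b) = (3.4, 0), which is not an integer point.
(a,b)=(3,0): 3·3+4·0=9≤27, 5·3+6·0=15≤17, objective 15.
(a,b)=(2,1): 3·2+4·1=10≤27, 5·2+6·1=16≤17, objective 12.
(a,b)=(2,0): 3·2+4·0=6≤27, 5·2+6·0=10≤17, objective 10.
The best lattice point is (3,0), giving 15.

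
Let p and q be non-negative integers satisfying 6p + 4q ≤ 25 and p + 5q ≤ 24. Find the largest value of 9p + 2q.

36

The continuous relaxation peaks at (4.17, 0) with value 37.50; rounding to a feasible lattice point costs some objective.
(p,q)=(4,0) is feasible, giving 36.
(p,q)=(3,1) is feasible, giving 29.
(p,q)=(3,0) is feasible, giving 27.
Maximum is 36 at (p,q)=(4,0).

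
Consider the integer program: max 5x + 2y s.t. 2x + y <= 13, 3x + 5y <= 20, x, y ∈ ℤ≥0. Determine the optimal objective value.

The continuous relaxation peaks at (6.5, 0) with value 32.50; rounding to a feasible lattice point costs some objective.
(x,y)=(6,0): 2·6+1·0=12≤13, 3·6+5·0=18≤20, objective 30.
(x,y)=(5,1): 2·5+1·1=11≤13, 3·5+5·1=20≤20, objective 27.
(x,y)=(5,0): 2·5+1·0=10≤13, 3·5+5·0=15≤20, objective 25.
Maximum is 30 at (x,y)=(6,0).

30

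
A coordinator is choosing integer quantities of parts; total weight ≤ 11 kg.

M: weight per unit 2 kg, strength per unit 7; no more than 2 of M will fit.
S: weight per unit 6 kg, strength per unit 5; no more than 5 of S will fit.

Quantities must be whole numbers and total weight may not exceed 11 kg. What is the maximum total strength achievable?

19

This is a bounded integer knapsack.
2×M and 1×S: weight 10 ≤ 11, strength 2·7 + 1·5 = 19.
2×M: weight 4 ≤ 11, strength 2·7 = 14.
Best is 19.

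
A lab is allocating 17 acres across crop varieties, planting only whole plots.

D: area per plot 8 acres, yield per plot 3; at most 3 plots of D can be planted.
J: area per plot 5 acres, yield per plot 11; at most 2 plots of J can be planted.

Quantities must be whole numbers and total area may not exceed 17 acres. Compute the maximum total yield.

22

This is a bounded integer knapsack.
2×J: area 10 ≤ 17, yield 2·11 = 22.
1×D and 1×J: area 13 ≤ 17, yield 1·3 + 1·11 = 14.
Best is 22.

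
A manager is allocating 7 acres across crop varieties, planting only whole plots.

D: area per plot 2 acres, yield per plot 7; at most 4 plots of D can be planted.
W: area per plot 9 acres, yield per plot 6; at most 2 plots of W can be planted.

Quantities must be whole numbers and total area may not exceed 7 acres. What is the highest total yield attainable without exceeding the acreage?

2×D: area 4 ≤ 7, yield 2·7 = 14.
3×D: area 6 ≤ 7, yield 3·7 = 21.
Best is 21.

21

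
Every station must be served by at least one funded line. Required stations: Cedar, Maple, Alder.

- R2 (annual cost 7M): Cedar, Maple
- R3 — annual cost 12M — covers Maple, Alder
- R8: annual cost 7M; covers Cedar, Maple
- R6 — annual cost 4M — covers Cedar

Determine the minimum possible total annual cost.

16

This is a weighted set-cover instance.
Choose R3 and R6: together they cover Cedar, Maple, Alder — every station.
Total annual cost: 12 + 4 = 16.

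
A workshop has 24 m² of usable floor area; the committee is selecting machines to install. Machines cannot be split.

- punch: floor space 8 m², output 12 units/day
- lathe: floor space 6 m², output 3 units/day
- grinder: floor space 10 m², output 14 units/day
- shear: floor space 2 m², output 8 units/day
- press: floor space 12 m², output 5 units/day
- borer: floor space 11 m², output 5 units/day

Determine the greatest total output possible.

punch + lathe + grinder: floor space 8 + 6 + 10 = 24 ≤ 24, output 12 + 3 + 14 = 29.
punch + grinder + shear: floor space 8 + 10 + 2 = 20 ≤ 24, output 12 + 14 + 8 = 34.
Best is punch, grinder, and shear with total output 34.

34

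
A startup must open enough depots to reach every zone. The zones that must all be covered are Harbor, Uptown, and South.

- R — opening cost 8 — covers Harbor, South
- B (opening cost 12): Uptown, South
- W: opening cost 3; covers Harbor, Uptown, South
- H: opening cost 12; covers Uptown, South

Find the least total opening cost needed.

3

W alone covers Harbor, Uptown, South — every zone.
Total opening cost: 3.
No cover costs less than 3.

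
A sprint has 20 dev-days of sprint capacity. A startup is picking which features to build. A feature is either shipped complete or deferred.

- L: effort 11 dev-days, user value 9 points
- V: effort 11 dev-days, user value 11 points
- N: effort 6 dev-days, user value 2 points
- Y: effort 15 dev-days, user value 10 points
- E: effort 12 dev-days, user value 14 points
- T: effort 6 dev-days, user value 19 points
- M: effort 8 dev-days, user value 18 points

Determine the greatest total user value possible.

39

This is a 0-1 knapsack instance.
Allowing fractional choices, the relaxed optimum would be about 44.0, but features are indivisible.
N + T + M: effort 6 + 6 + 8 = 20 ≤ 20, user value 2 + 19 + 18 = 39.
T + M: effort 6 + 8 = 14 ≤ 20, user value 19 + 18 = 37.
E + T: effort 12 + 6 = 18 ≤ 20, user value 14 + 19 = 33.
Best is N, T, and M with total user value 39.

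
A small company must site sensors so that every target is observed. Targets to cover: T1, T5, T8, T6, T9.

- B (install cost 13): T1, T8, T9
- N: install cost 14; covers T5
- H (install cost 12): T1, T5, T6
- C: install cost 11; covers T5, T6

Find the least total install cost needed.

The greedy cost-per-new-target heuristic would pick H and B for 25, but a cheaper cover exists.
Choose B and C: together they cover T1, T5, T8, T6, T9 — every target.
Total install cost: 13 + 11 = 24.
No cover costs less than 24.

24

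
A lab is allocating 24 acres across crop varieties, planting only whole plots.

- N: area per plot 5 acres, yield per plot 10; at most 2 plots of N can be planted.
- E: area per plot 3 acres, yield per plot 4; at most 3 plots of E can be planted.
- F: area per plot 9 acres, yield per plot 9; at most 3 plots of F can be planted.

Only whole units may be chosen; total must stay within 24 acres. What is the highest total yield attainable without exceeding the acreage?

N has the best ratio (10/5); taking only N gives at most 2×10 = 20 (stopped by the supply cap of 2).
Mixing does better — 2×N, 1×E, and 1×F: area 22 ≤ 24, yield 2·10 + 1·4 + 1·9 = 33.

33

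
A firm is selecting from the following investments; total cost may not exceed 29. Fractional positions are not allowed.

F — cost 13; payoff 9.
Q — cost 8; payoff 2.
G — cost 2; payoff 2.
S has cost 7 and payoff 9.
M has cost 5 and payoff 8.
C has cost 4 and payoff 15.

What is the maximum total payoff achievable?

Allowing fractional choices, the relaxed optimum would be about 41.6, but investments are indivisible.
Q + G + S + M + C: cost 8 + 2 + 7 + 5 + 4 = 26 ≤ 29, payoff 2 + 2 + 9 + 8 + 15 = 36.
F + S + M + C: cost 13 + 7 + 5 + 4 = 29 ≤ 29, payoff 9 + 9 + 8 + 15 = 41.
Best is F, S, M, and C with total payoff 41.

41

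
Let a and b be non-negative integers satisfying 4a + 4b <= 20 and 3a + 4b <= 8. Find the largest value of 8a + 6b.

The continuous relaxation peaks at (2.67, 0) with value 21.33; rounding to a feasible lattice point costs some objective.
(a,b)=(2,0): 4·2+4·0=8≤20, 3·2+4·0=6≤8, objective 16.
(a,b)=(1,1): 4·1+4·1=8≤20, 3·1+4·1=7≤8, objective 14.
Maximum is 16 at (a,b)=(2,0).

16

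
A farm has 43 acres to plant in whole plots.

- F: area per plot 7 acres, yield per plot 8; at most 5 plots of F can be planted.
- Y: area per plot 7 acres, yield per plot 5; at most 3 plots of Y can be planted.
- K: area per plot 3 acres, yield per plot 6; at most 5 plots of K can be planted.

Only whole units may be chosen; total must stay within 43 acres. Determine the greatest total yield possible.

4×F and 5×K: area 43 ≤ 43, yield 4·8 + 5·6 = 62.
3×F, 1×Y, and 5×K: area 43 ≤ 43, yield 3·8 + 1·5 + 5·6 = 59.
Best is 62.

62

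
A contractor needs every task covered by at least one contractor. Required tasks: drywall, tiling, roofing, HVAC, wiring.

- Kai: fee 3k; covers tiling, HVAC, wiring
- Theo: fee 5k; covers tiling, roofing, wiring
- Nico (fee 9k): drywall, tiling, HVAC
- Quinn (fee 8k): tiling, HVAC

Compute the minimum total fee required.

This is an integer covering problem.
The greedy cost-per-new-task heuristic would pick Kai, Theo, and Nico for 17, but a cheaper cover exists.
Choose Theo and Nico: together they cover drywall, tiling, roofing, HVAC, wiring — every task.
Total fee: 5 + 9 = 14.
No cover costs less than 14.

14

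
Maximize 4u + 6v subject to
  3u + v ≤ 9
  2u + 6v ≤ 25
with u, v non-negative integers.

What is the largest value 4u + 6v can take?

(u,v)=(2,3) is feasible, giving 26.
(u,v)=(0,4) is feasible, giving 24.
Maximum is 26 at (u,v)=(2,3).

26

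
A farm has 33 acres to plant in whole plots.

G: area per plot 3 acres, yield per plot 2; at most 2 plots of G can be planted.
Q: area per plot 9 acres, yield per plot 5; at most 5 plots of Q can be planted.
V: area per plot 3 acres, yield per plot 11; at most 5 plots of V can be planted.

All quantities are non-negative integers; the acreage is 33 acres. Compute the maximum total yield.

65

This is a bounded integer knapsack.
2×Q and 5×V: area 33 ≤ 33, yield 2·5 + 5·11 = 65.
2×G, 1×Q, and 5×V: area 30 ≤ 33, yield 2·2 + 1·5 + 5·11 = 64.
Best is 65.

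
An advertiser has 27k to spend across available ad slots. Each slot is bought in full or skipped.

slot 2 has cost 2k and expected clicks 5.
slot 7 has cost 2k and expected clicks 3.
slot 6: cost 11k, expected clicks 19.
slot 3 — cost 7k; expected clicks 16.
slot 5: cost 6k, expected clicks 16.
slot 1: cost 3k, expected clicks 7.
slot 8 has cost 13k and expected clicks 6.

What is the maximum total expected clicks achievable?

58

Take slot 6, slot 3, slot 5, and slot 1: cost 11 + 7 + 6 + 3 = 27 ≤ 27, expected clicks 19 + 16 + 16 + 7 = 58.
No other feasible combination does better.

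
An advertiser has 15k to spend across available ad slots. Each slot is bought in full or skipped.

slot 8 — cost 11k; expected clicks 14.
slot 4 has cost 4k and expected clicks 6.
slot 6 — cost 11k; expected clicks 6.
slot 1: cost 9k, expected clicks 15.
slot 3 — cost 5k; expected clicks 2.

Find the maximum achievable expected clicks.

Treat it as a binary knapsack problem.
Allowing fractional choices, the relaxed optimum would be about 23.5, but ad slots are indivisible.
slot 8 + slot 4: cost 11 + 4 = 15 ≤ 15, expected clicks 14 + 6 = 20.
slot 4 + slot 1: cost 4 + 9 = 13 ≤ 15, expected clicks 6 + 15 = 21.
Best is slot 4 and slot 1 with total expected clicks 21.

21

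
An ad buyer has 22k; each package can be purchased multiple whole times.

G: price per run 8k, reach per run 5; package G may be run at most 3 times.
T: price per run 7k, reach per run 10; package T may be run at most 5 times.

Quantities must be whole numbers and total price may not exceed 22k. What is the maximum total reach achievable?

30

Take 3×T: price 21 ≤ 22, reach 3·10 = 30.
No other integer combination yields more.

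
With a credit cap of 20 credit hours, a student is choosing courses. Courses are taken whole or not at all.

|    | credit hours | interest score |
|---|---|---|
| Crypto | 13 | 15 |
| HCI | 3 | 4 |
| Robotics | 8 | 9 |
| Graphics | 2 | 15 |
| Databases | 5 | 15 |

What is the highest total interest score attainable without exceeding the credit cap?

45

This is a 0-1 knapsack instance.
HCI + Robotics + Graphics + Databases: credit hours 3 + 8 + 2 + 5 = 18 ≤ 20, interest score 4 + 9 + 15 + 15 = 43.
Crypto + Graphics + Databases: credit hours 13 + 2 + 5 = 20 ≤ 20, interest score 15 + 15 + 15 = 45.
Best is Crypto, Graphics, and Databases with total interest score 45.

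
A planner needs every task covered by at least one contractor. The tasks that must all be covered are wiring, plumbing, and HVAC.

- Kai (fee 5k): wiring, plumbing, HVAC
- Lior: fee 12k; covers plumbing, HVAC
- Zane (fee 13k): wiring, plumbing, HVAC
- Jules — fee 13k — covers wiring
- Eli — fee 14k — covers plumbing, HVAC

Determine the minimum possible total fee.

Kai alone covers wiring, plumbing, HVAC — every task.
Total fee: 5.
No cover costs less than 5.

5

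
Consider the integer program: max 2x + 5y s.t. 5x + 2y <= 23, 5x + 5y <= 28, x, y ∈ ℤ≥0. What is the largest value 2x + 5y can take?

(x,y)=(0,5): 5·0+2·5=10≤23, 5·0+5·5=25≤28, objective 25.
(x,y)=(1,4): 5·1+2·4=13≤23, 5·1+5·4=25≤28, objective 22.
No feasible integer point exceeds 25.

25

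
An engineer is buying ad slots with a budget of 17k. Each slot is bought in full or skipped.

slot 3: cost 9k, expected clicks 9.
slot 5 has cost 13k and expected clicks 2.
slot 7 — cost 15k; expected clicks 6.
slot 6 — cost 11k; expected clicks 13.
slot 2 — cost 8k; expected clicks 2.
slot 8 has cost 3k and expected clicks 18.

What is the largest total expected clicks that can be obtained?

31

Take slot 6 and slot 8: cost 11 + 3 = 14 ≤ 17, expected clicks 13 + 18 = 31.
No other feasible combination does better.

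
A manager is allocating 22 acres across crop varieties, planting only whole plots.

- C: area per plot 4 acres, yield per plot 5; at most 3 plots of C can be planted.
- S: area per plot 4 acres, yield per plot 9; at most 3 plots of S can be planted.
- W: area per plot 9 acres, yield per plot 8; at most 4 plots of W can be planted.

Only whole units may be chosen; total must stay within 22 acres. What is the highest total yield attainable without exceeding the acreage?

37

Take 2×C and 3×S: area 20 ≤ 22, yield 2·5 + 3·9 = 37.
S has the best ratio (9/4) and is taken to its limit of 3; remaining capacity is filled optimally with the others.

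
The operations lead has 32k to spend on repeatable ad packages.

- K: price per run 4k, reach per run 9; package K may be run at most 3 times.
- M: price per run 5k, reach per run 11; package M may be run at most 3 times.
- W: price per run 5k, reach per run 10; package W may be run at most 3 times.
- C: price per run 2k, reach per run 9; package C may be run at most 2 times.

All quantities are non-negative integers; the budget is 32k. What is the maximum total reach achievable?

79

2×K, 3×M, 1×W, and 2×C: price 32 ≤ 32, reach 2·9 + 3·11 + 1·10 + 2·9 = 79.
2×K, 2×M, 2×W, and 2×C: price 32 ≤ 32, reach 2·9 + 2·11 + 2·10 + 2·9 = 78.
Best is 79.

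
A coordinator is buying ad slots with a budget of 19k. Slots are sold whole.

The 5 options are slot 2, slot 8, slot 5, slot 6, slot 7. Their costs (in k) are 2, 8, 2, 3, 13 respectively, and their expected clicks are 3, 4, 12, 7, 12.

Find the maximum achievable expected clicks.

Treat it as a binary knapsack problem.
Allowing fractional choices, the relaxed optimum would be about 33.1, but ad slots are indivisible.
slot 2 + slot 5 + slot 7: cost 2 + 2 + 13 = 17 ≤ 19, expected clicks 3 + 12 + 12 = 27.
slot 5 + slot 6 + slot 7: cost 2 + 3 + 13 = 18 ≤ 19, expected clicks 12 + 7 + 12 = 31.
Best is slot 5, slot 6, and slot 7 with total expected clicks 31.

31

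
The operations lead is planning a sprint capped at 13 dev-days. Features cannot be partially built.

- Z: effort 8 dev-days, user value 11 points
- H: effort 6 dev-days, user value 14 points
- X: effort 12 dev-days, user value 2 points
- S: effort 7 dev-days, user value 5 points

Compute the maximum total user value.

H + S: effort 6 + 7 = 13 ≤ 13, user value 14 + 5 = 19.
H: effort 6 ≤ 13, user value 14.
Z: effort 8 ≤ 13, user value 11.
Best is H and S with total user value 19.

19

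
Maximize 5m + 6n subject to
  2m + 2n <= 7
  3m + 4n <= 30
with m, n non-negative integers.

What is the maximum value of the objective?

Relaxing integrality, the LP optimum is 21.00 at (m,n) = (0, 3.5), which is not an integer point.
(m,n)=(0,3): 2·0+2·3=6≤7, 3·0+4·3=12≤30, objective 18.
(m,n)=(1,2): 2·1+2·2=6≤7, 3·1+4·2=11≤30, objective 17.
(m,n)=(0,2): 2·0+2·2=4≤7, 3·0+4·2=8≤30, objective 12.
No feasible integer point exceeds 18.

18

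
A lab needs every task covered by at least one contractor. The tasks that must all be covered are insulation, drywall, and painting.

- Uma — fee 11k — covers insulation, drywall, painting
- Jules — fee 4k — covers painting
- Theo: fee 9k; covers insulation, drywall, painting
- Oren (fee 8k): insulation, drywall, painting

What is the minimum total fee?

8

This is a weighted set-cover instance.
Oren alone covers insulation, drywall, painting — every task.
Total fee: 8.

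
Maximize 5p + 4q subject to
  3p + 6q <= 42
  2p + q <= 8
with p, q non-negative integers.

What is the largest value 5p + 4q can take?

29

Relaxing integrality, the LP optimum is 30.00 at (p,q) = (0.667, 6.67), which is not an integer point.
(p,q)=(1,6): 3·1+6·6=39≤42, 2·1+1·6=8≤8, objective 29.
(p,q)=(0,7): 3·0+6·7=42≤42, 2·0+1·7=7≤8, objective 28.
(p,q)=(1,5): 3·1+6·5=33≤42, 2·1+1·5=7≤8, objective 25.
No feasible integer point exceeds 29.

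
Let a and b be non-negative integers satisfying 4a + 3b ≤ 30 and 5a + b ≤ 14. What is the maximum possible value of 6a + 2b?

22

Relaxing integrality, the LP optimum is 23.64 at (a,b) = (1.09, 8.55), which is not an integer point.
(a,b)=(1,8) is feasible, giving 22.
(a,b)=(1,7) is feasible, giving 20.
(a,b)=(0,9) is feasible, giving 18.
Maximum is 22 at (a,b)=(1,8).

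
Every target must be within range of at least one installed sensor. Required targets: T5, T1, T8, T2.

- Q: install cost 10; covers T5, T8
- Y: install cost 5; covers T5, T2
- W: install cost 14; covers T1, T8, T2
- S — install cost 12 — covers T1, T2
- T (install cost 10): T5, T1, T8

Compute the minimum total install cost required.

This is an integer covering problem.
Choose Y and T: together they cover T5, T1, T8, T2 — every target.
Total install cost: 5 + 10 = 15.
No cover costs less than 15.

15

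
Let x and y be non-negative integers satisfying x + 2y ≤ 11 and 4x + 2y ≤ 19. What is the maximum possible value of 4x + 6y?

34

(x,y)=(1,5): 1·1+2·5=11≤11, 4·1+2·5=14≤19, objective 34.
(x,y)=(2,4): 1·2+2·4=10≤11, 4·2+2·4=16≤19, objective 32.
(x,y)=(3,3): 1·3+2·3=9≤11, 4·3+2·3=18≤19, objective 30.
The best lattice point is (1,5), giving 34.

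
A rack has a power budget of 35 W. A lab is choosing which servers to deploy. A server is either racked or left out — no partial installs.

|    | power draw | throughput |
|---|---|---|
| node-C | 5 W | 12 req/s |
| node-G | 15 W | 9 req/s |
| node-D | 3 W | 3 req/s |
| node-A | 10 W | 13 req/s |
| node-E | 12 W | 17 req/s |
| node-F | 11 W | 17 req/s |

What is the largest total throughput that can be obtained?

node-C + node-E + node-F: power draw 5 + 12 + 11 = 28 ≤ 35, throughput 12 + 17 + 17 = 46.
node-C + node-D + node-E + node-F: power draw 5 + 3 + 12 + 11 = 31 ≤ 35, throughput 12 + 3 + 17 + 17 = 49.
node-A + node-E + node-F: power draw 10 + 12 + 11 = 33 ≤ 35, throughput 13 + 17 + 17 = 47.
Best is node-C, node-D, node-E, and node-F with total throughput 49.

49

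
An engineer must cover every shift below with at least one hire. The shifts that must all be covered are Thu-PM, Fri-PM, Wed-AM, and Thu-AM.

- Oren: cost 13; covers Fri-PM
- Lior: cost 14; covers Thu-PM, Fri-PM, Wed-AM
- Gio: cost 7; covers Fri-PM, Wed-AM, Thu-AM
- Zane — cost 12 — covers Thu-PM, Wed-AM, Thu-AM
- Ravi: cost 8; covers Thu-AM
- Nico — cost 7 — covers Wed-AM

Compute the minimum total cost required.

Choose Gio and Zane: together they cover Thu-PM, Fri-PM, Wed-AM, Thu-AM — every shift.
Total cost: 7 + 12 = 19.
No cover costs less than 19.

19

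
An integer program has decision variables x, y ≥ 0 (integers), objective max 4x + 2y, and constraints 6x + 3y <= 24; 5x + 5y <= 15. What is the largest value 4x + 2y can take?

12

(x,y)=(3,0): 6·3+3·0=18≤24, 5·3+5·0=15≤15, objective 12.
(x,y)=(2,1): 6·2+3·1=15≤24, 5·2+5·1=15≤15, objective 10.
(x,y)=(2,0): 6·2+3·0=12≤24, 5·2+5·0=10≤15, objective 8.
The best lattice point is (3,0), giving 12.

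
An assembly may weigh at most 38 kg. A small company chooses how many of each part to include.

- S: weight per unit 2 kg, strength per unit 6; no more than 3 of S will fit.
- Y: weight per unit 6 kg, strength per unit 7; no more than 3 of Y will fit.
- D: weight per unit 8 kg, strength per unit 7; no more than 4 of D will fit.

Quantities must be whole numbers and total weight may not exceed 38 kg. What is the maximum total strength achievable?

This is a bounded integer knapsack.
Take 2×S, 3×Y, and 2×D: weight 38 ≤ 38, strength 2·6 + 3·7 + 2·7 = 47.
No other integer combination yields more.

47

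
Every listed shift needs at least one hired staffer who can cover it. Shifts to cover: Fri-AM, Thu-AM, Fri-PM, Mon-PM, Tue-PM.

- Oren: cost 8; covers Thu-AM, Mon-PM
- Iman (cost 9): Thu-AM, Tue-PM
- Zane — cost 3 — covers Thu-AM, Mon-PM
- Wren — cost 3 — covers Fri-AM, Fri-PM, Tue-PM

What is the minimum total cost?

6

Choose Zane and Wren: together they cover Fri-AM, Thu-AM, Fri-PM, Mon-PM, Tue-PM — every shift.
Total cost: 3 + 3 = 6.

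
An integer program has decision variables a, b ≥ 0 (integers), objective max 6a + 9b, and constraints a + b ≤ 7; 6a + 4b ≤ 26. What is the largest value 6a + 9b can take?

(a,b)=(0,6): 1·0+1·6=6≤7, 6·0+4·6=24≤26, objective 54.
(a,b)=(1,5): 1·1+1·5=6≤7, 6·1+4·5=26≤26, objective 51.
(a,b)=(0,5): 1·0+1·5=5≤7, 6·0+4·5=20≤26, objective 45.
Maximum is 54 at (a,b)=(0,6).

54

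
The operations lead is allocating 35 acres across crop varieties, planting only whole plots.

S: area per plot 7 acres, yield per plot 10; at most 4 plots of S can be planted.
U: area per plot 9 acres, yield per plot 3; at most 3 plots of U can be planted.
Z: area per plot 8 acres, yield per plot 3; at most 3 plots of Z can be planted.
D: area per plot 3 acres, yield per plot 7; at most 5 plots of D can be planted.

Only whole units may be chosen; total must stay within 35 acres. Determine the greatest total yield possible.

58

This is a bounded integer knapsack.
3×S and 4×D: area 33 ≤ 35, yield 3·10 + 4·7 = 58.
2×S and 5×D: area 29 ≤ 35, yield 2·10 + 5·7 = 55.
Best is 58.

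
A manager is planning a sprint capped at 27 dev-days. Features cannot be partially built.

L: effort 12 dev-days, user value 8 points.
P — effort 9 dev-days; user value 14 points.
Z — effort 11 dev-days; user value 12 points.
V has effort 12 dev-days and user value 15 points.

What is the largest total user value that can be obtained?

29

Allowing fractional choices, the relaxed optimum would be about 35.5, but features are indivisible.
P + V: effort 9 + 12 = 21 ≤ 27, user value 14 + 15 = 29.
P + Z: effort 9 + 11 = 20 ≤ 27, user value 14 + 12 = 26.
Z + V: effort 11 + 12 = 23 ≤ 27, user value 12 + 15 = 27.
Best is P and V with total user value 29.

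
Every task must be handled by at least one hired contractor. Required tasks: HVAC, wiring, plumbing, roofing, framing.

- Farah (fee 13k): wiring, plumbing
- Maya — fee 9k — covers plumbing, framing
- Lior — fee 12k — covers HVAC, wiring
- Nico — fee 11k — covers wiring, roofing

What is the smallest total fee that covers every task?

This is an integer covering problem.
Choose Maya, Lior, and Nico: together they cover HVAC, wiring, plumbing, roofing, framing — every task.
Total fee: 9 + 12 + 11 = 32.
No cover costs less than 32.

32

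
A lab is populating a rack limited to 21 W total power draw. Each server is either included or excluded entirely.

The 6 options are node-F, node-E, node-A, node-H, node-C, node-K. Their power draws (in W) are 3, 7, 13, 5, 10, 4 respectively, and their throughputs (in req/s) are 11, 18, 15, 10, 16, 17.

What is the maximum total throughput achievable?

Take node-F, node-E, node-H, and node-K: power draw 3 + 7 + 5 + 4 = 19 ≤ 21, throughput 11 + 18 + 10 + 17 = 56.
No other feasible combination does better.

56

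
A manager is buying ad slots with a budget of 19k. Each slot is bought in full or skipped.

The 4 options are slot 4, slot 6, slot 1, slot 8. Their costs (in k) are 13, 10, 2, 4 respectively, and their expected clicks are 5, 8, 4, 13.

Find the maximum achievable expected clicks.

25

Allowing fractional choices, the relaxed optimum would be about 26.2, but ad slots are indivisible.
slot 6 + slot 1 + slot 8: cost 10 + 2 + 4 = 16 ≤ 19, expected clicks 8 + 4 + 13 = 25.
slot 4 + slot 1 + slot 8: cost 13 + 2 + 4 = 19 ≤ 19, expected clicks 5 + 4 + 13 = 22.
Best is slot 6, slot 1, and slot 8 with total expected clicks 25.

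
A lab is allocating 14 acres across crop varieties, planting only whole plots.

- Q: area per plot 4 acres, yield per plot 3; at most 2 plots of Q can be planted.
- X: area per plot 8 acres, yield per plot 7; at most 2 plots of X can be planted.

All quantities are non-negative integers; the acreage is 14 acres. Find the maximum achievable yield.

10

X has the best ratio (7/8); taking only X gives at most 1×7 = 7 (stopped by the area limit).
Mixing does better — 1×Q and 1×X: area 12 ≤ 14, yield 1·3 + 1·7 = 10.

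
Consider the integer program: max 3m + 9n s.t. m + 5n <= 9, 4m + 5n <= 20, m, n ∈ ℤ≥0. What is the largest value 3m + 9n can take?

(m,n)=(3,1): 1·3+5·1=8≤9, 4·3+5·1=17≤20, objective 18.
(m,n)=(2,1): 1·2+5·1=7≤9, 4·2+5·1=13≤20, objective 15.
(m,n)=(4,0): 1·4+5·0=4≤9, 4·4+5·0=16≤20, objective 12.
The best lattice point is (3,1), giving 18.

18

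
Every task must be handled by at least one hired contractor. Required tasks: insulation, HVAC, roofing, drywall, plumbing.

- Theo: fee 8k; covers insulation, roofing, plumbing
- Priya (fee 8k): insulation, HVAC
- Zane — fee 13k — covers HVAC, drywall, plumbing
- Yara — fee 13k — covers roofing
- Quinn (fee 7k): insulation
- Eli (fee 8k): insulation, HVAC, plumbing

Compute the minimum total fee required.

Choose Theo and Zane: together they cover insulation, HVAC, roofing, drywall, plumbing — every task.
Total fee: 8 + 13 = 21.

21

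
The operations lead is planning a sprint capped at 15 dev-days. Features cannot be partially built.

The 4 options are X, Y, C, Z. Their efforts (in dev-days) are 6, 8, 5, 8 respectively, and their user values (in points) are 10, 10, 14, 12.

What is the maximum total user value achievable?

X + C: effort 6 + 5 = 11 ≤ 15, user value 10 + 14 = 24.
C + Z: effort 5 + 8 = 13 ≤ 15, user value 14 + 12 = 26.
Best is C and Z with total user value 26.

26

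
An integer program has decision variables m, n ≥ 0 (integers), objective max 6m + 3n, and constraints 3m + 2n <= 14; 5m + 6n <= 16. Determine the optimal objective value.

18

Relaxing integrality, the LP optimum is 19.20 at (m,n) = (3.2, 0), which is not an integer point.
(m,n)=(3,0) is feasible, giving 18.
(m,n)=(2,1) is feasible, giving 15.
(m,n)=(2,0) is feasible, giving 12.
No feasible integer point exceeds 18.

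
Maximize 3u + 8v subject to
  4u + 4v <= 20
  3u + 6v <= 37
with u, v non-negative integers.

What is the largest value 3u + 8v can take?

40

(u,v)=(0,5): 4·0+4·5=20≤20, 3·0+6·5=30≤37, objective 40.
(u,v)=(1,4): 4·1+4·4=20≤20, 3·1+6·4=27≤37, objective 35.
Maximum is 40 at (u,v)=(0,5).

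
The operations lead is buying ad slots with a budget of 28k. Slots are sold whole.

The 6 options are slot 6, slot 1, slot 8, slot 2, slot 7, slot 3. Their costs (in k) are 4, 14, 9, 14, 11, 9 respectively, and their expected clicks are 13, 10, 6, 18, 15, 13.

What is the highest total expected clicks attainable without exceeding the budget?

44

Allowing fractional choices, the relaxed optimum would be about 46.1, but ad slots are indivisible.
slot 6 + slot 2 + slot 3: cost 4 + 14 + 9 = 27 ≤ 28, expected clicks 13 + 18 + 13 = 44.
slot 6 + slot 7 + slot 3: cost 4 + 11 + 9 = 24 ≤ 28, expected clicks 13 + 15 + 13 = 41.
Best is slot 6, slot 2, and slot 3 with total expected clicks 44.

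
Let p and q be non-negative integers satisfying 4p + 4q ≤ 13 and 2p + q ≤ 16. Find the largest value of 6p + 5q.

18

(p,q)=(3,0): 4·3+4·0=12≤13, 2·3+1·0=6≤16, objective 18.
(p,q)=(2,1): 4·2+4·1=12≤13, 2·2+1·1=5≤16, objective 17.
No feasible integer point exceeds 18.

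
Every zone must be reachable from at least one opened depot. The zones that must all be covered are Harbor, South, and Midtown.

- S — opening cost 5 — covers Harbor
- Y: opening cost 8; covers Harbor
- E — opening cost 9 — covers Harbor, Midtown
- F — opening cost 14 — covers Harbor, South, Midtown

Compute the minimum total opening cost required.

14

The greedy cost-per-new-zone heuristic would pick E and F for 23, but a cheaper cover exists.
F alone covers Harbor, South, Midtown — every zone.
Total opening cost: 14.
No cover costs less than 14.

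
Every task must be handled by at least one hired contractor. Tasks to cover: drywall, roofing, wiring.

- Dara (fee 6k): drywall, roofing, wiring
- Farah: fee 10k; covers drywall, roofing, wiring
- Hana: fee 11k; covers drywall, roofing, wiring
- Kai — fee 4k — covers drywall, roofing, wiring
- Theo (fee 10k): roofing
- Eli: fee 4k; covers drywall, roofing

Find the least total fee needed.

4

Kai alone covers drywall, roofing, wiring — every task.
Total fee: 4.
No cover costs less than 4.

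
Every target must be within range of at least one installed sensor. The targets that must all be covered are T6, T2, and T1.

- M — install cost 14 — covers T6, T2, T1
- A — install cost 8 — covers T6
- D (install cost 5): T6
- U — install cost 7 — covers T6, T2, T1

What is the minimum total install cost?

U alone covers T6, T2, T1 — every target.
Total install cost: 7.
No cover costs less than 7.

7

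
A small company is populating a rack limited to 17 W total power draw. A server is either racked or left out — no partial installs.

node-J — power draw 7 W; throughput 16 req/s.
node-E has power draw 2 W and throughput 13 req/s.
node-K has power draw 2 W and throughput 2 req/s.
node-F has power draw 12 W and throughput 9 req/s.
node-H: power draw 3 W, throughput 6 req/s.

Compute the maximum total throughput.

37

Take node-J, node-E, node-K, and node-H: power draw 7 + 2 + 2 + 3 = 14 ≤ 17, throughput 16 + 13 + 2 + 6 = 37.
No other feasible combination does better.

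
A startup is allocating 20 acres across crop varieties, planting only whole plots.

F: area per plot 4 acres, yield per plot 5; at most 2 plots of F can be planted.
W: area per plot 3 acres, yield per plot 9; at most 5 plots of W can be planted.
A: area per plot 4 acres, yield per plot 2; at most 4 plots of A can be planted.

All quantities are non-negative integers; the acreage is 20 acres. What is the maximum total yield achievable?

W has the best ratio (9/3); taking only W gives at most 5×9 = 45 (stopped by the supply cap of 5).
Mixing does better — 1×F and 5×W: area 19 ≤ 20, yield 1·5 + 5·9 = 50.

50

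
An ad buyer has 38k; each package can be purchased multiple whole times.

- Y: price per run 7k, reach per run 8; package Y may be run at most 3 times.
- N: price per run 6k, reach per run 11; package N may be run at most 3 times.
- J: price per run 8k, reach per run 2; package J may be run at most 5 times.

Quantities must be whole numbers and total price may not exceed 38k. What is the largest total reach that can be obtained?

49

N has the best ratio (11/6); taking only N gives at most 3×11 = 33 (stopped by the supply cap of 3).
Mixing does better — 2×Y and 3×N: price 32 ≤ 38, reach 2·8 + 3·11 = 49.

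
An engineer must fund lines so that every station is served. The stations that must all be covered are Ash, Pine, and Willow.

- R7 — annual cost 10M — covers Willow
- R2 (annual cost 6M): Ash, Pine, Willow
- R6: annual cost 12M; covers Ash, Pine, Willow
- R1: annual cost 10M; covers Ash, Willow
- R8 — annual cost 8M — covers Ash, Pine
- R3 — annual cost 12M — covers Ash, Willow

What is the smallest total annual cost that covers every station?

6

R2 alone covers Ash, Pine, Willow — every station.
Total annual cost: 6.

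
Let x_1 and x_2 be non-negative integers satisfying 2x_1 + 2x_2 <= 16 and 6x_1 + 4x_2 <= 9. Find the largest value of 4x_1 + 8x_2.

Relaxing integrality, the LP optimum is 18.00 at (x_1,x_2) = (0, 2.25), which is not an integer point.
(x_1,x_2)=(0,2): 2·0+2·2=4≤16, 6·0+4·2=8≤9, objective 16.
(x_1,x_2)=(0,1): 2·0+2·1=2≤16, 6·0+4·1=4≤9, objective 8.
No feasible integer point exceeds 16.

16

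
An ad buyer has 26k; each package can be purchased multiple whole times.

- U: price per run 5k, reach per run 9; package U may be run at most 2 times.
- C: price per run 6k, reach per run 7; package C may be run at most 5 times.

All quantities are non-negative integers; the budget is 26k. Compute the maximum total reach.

Take 2×U and 2×C: price 22 ≤ 26, reach 2·9 + 2·7 = 32.
U has the best ratio (9/5) and is taken to its limit of 2; remaining capacity is filled optimally with the others.

32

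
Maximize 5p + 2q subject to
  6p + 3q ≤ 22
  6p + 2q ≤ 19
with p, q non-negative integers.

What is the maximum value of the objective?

16

The continuous relaxation peaks at (2.17, 3) with value 16.83; rounding to a feasible lattice point costs some objective.
(p,q)=(2,3): 6·2+3·3=21≤22, 6·2+2·3=18≤19, objective 16.
(p,q)=(2,2): 6·2+3·2=18≤22, 6·2+2·2=16≤19, objective 14.
The best lattice point is (2,3), giving 16.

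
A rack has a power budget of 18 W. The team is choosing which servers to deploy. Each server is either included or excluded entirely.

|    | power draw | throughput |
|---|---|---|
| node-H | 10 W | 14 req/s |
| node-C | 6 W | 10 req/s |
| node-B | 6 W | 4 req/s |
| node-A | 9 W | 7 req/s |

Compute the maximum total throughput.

Allowing fractional choices, the relaxed optimum would be about 25.6, but servers are indivisible.
node-C + node-A: power draw 6 + 9 = 15 ≤ 18, throughput 10 + 7 = 17.
node-H + node-C: power draw 10 + 6 = 16 ≤ 18, throughput 14 + 10 = 24.
node-H + node-B: power draw 10 + 6 = 16 ≤ 18, throughput 14 + 4 = 18.
Best is node-H and node-C with total throughput 24.

24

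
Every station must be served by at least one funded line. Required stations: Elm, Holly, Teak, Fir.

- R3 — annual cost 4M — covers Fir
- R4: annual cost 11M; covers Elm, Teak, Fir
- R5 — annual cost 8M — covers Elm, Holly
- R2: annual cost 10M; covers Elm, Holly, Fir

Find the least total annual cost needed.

19

This is an integer covering problem.
Choose R4 and R5: together they cover Elm, Holly, Teak, Fir — every station.
Total annual cost: 11 + 8 = 19.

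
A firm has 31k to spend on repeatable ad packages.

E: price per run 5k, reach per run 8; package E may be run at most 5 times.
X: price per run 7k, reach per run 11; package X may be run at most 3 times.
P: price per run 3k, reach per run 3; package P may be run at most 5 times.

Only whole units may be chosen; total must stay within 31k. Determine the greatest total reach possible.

49

Take 2×E and 3×X: price 31 ≤ 31, reach 2·8 + 3·11 = 49.
No other integer combination yields more.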